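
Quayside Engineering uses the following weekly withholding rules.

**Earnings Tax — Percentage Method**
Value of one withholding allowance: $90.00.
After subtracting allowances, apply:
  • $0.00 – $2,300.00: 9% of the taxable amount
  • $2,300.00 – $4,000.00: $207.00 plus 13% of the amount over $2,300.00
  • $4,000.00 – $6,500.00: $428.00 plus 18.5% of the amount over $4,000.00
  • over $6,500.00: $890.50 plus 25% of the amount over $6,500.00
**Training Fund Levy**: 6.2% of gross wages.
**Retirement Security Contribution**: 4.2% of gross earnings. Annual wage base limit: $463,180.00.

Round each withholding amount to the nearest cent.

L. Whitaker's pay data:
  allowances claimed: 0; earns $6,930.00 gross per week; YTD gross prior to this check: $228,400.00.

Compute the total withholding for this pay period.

$1,718.72

Earnings Tax: taxable = $6,930.00
  $890.50 + 25% × ($6,930.00 − $6,500.00) = $890.50 + 25% × $430.00 = $998.00
Training Fund Levy: 6.2% × $6,930.00 = $429.66
Retirement Security Contribution: 4.2% × $6,930.00 = $291.06
Total: $998.00 + $429.66 + $291.06 = $1,718.72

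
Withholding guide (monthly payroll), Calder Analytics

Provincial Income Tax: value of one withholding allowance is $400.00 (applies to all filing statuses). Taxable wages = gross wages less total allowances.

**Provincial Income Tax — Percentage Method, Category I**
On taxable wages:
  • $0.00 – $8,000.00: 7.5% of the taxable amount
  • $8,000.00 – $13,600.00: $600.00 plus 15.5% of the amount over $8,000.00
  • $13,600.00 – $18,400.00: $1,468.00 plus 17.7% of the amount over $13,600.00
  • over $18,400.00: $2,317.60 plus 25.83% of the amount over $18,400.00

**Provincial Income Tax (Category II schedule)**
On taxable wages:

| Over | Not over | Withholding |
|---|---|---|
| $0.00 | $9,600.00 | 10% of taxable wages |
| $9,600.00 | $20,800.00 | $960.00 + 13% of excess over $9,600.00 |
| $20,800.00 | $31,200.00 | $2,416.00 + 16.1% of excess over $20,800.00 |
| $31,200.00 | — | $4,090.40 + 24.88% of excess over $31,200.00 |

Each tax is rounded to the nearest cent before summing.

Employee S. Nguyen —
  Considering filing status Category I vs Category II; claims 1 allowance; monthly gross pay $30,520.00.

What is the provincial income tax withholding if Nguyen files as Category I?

$5,344.88

Provincial Income Tax (Category I): taxable = $30,520.00 − 1×$400.00 = $30,120.00
  $2,317.60 + 25.83% × ($30,120.00 − $18,400.00) = $2,317.60 + 25.83% × $11,720.00 = $5,344.88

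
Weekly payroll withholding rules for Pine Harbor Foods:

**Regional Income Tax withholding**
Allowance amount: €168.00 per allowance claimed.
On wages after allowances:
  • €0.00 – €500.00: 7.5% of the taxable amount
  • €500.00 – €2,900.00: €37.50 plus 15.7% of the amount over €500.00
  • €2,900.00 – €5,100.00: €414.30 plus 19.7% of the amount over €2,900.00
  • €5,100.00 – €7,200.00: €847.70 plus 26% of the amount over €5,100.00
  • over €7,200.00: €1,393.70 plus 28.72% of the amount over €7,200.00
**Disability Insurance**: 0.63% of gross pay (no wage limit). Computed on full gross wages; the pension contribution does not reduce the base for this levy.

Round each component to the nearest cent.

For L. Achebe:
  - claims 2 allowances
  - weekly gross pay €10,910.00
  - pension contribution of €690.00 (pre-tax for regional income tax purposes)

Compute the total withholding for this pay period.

Regional Income Tax: taxable = €10,910.00 − €690.00 − 2×€168.00 = €9,884.00
  €1,393.70 + 28.72% × (€9,884.00 − €7,200.00) = €1,393.70 + 28.72% × €2,684.00 = €2,164.54
Disability Insurance: 0.63% × €10,910.00 = €68.73
Total: €2,164.54 + €68.73 = €2,233.27

€2,233.27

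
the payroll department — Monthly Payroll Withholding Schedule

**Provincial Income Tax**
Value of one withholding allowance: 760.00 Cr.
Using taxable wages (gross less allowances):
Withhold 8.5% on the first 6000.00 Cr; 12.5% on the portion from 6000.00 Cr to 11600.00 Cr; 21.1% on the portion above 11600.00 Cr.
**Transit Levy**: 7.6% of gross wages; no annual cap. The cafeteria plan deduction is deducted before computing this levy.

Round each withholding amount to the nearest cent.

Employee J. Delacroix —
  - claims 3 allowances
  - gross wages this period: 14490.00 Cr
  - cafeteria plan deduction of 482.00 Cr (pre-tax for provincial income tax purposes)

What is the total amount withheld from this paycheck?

Provincial Income Tax: taxable = 14490.00 Cr − 482.00 Cr − 3×760.00 Cr = 11728.00 Cr
  1210.00 Cr + 21.1% × (11728.00 Cr − 11600.00 Cr) = 1210.00 Cr + 21.1% × 128.00 Cr = 1237.01 Cr
Transit Levy: 7.6% × 14008.00 Cr = 1064.61 Cr
Total: 1237.01 Cr + 1064.61 Cr = 2301.62 Cr

2301.62 Cr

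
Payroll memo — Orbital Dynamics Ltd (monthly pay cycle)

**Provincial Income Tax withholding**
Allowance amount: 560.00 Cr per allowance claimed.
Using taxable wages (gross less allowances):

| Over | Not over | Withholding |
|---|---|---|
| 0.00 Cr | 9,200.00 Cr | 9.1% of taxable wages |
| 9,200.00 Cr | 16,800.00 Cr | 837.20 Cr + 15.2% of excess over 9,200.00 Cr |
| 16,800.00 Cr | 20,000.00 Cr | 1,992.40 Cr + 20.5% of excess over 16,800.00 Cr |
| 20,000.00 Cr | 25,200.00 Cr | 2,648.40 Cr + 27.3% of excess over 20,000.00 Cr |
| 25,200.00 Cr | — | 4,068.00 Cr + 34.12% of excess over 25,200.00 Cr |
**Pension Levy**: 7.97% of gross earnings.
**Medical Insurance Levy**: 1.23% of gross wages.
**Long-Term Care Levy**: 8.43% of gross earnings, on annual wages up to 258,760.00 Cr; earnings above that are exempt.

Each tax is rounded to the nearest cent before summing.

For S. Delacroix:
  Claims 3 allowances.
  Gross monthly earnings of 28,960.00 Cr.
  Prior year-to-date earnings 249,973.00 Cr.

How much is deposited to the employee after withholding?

20,777.24 Cr

Provincial Income Tax: taxable = 28,960.00 Cr − 3×560.00 Cr = 27,280.00 Cr
  4,068.00 Cr + 34.12% × (27,280.00 Cr − 25,200.00 Cr) = 4,068.00 Cr + 34.12% × 2,080.00 Cr = 4,777.70 Cr
Pension Levy: 7.97% × 28,960.00 Cr = 2,308.11 Cr
Medical Insurance Levy: 1.23% × 28,960.00 Cr = 356.21 Cr
Long-Term Care Levy: cap 258,760.00 Cr − YTD 249,973.00 Cr = 8,787.00 Cr subject; 8.43% × 8,787.00 Cr = 740.74 Cr
Total withheld: 4,777.70 Cr + 2,308.11 Cr + 356.21 Cr + 740.74 Cr = 8,182.76 Cr
Net pay: 28,960.00 Cr − 8,182.76 Cr = 20,777.24 Cr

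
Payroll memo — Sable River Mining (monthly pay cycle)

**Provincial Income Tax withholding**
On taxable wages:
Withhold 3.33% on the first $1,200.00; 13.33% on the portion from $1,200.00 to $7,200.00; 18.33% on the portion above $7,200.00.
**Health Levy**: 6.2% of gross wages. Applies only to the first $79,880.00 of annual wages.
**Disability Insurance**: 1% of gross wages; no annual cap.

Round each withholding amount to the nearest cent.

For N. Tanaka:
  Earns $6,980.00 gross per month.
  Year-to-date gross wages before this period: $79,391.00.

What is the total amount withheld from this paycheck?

$910.55

Provincial Income Tax: taxable = $6,980.00
  $39.96 + 13.33% × ($6,980.00 − $1,200.00) = $39.96 + 13.33% × $5,780.00 = $810.43
Health Levy: cap $79,880.00 − YTD $79,391.00 = $489.00 subject; 6.2% × $489.00 = $30.32
Disability Insurance: 1% × $6,980.00 = $69.80
Total: $810.43 + $30.32 + $69.80 = $910.55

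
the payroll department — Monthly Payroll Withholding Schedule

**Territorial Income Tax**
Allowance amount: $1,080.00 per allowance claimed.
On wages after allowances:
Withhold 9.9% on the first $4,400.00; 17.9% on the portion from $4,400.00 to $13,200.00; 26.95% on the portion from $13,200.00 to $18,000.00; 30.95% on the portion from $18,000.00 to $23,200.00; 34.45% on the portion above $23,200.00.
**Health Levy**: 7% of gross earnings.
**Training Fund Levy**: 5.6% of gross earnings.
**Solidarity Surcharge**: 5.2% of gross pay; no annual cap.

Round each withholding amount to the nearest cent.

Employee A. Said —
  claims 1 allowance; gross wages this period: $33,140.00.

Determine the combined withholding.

$13,864.99

Territorial Income Tax: taxable = $33,140.00 − 1×$1,080.00 = $32,060.00
  $4,913.80 + 34.45% × ($32,060.00 − $23,200.00) = $4,913.80 + 34.45% × $8,860.00 = $7,966.07
Health Levy: 7% × $33,140.00 = $2,319.80
Training Fund Levy: 5.6% × $33,140.00 = $1,855.84
Solidarity Surcharge: 5.2% × $33,140.00 = $1,723.28
Total: $7,966.07 + $2,319.80 + $1,855.84 + $1,723.28 = $13,864.99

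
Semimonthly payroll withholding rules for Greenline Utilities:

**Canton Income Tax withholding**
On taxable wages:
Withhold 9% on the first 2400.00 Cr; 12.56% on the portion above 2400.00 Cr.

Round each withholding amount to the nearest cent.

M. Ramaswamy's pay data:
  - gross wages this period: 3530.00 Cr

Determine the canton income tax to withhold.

357.93 Cr

Canton Income Tax: taxable = 3530.00 Cr
  216.00 Cr + 12.56% × (3530.00 Cr − 2400.00 Cr) = 216.00 Cr + 12.56% × 1130.00 Cr = 357.93 Cr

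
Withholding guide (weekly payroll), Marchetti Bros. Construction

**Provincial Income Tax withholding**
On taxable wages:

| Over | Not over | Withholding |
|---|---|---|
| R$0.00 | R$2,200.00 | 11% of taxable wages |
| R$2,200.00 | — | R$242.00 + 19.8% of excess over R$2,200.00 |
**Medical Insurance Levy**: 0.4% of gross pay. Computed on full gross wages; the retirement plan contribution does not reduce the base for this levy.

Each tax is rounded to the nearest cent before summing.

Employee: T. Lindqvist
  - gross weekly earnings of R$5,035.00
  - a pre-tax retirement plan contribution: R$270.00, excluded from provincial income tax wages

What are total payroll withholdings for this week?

R$770.01

Provincial Income Tax: taxable = R$5,035.00 − R$270.00 = R$4,765.00
  R$242.00 + 19.8% × (R$4,765.00 − R$2,200.00) = R$242.00 + 19.8% × R$2,565.00 = R$749.87
Medical Insurance Levy: 0.4% × R$5,035.00 = R$20.14
Total: R$749.87 + R$20.14 = R$770.01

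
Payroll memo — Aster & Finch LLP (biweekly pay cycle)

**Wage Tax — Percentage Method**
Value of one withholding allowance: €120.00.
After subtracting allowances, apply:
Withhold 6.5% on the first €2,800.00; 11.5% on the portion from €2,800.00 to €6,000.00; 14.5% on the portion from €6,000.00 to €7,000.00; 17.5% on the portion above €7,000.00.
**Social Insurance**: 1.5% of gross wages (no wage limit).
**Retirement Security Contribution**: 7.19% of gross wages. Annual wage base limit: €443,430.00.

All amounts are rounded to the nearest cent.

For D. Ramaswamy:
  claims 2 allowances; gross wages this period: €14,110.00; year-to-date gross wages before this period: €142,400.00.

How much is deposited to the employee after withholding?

€10,986.59

Wage Tax: taxable = €14,110.00 − 2×€120.00 = €13,870.00
  €695.00 + 17.5% × (€13,870.00 − €7,000.00) = €695.00 + 17.5% × €6,870.00 = €1,897.25
Social Insurance: 1.5% × €14,110.00 = €211.65
Retirement Security Contribution: 7.19% × €14,110.00 = €1,014.51
Total withheld: €1,897.25 + €211.65 + €1,014.51 = €3,123.41
Net pay: €14,110.00 − €3,123.41 = €10,986.59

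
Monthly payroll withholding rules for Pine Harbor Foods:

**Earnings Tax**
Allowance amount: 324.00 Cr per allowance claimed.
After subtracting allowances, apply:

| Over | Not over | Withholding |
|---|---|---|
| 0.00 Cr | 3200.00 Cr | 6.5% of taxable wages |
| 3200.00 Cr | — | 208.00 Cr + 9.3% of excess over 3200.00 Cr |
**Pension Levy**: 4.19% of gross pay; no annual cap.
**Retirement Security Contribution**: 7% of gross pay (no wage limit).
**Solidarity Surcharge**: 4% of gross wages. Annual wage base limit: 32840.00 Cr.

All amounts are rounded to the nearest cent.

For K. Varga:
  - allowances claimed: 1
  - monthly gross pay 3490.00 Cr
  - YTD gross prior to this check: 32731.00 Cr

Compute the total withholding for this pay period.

Earnings Tax: taxable = 3490.00 Cr − 1×324.00 Cr = 3166.00 Cr
  6.5% × 3166.00 Cr = 205.79 Cr
Pension Levy: 4.19% × 3490.00 Cr = 146.23 Cr
Retirement Security Contribution: 7% × 3490.00 Cr = 244.30 Cr
Solidarity Surcharge: cap 32840.00 Cr − YTD 32731.00 Cr = 109.00 Cr subject; 4% × 109.00 Cr = 4.36 Cr
Total: 205.79 Cr + 146.23 Cr + 244.30 Cr + 4.36 Cr = 600.68 Cr

600.68 Cr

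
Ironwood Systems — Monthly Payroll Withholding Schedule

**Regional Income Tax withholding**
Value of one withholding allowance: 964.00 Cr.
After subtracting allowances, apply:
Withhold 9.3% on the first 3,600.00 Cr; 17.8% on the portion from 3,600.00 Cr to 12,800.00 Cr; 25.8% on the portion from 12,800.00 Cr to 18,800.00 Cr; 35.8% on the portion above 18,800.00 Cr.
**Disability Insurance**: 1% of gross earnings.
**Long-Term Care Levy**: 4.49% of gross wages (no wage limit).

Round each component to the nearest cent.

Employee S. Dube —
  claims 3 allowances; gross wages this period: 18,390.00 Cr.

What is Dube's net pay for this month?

14,711.91 Cr

Regional Income Tax: taxable = 18,390.00 Cr − 3×964.00 Cr = 15,498.00 Cr
  1,972.40 Cr + 25.8% × (15,498.00 Cr − 12,800.00 Cr) = 1,972.40 Cr + 25.8% × 2,698.00 Cr = 2,668.48 Cr
Disability Insurance: 1% × 18,390.00 Cr = 183.90 Cr
Long-Term Care Levy: 4.49% × 18,390.00 Cr = 825.71 Cr
Total withheld: 2,668.48 Cr + 183.90 Cr + 825.71 Cr = 3,678.09 Cr
Net pay: 18,390.00 Cr − 3,678.09 Cr = 14,711.91 Cr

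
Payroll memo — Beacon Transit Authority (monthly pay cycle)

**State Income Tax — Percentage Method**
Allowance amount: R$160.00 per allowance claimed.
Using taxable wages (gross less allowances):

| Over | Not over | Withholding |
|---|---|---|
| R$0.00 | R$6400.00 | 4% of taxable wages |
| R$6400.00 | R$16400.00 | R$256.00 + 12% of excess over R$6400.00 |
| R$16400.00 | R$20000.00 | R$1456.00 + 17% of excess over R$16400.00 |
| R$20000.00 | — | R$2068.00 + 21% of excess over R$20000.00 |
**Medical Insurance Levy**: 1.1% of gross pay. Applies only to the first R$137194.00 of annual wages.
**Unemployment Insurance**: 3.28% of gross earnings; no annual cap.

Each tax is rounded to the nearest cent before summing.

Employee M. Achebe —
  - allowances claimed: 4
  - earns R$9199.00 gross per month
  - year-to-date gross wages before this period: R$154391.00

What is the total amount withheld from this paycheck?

State Income Tax: taxable = R$9199.00 − 4×R$160.00 = R$8559.00
  R$256.00 + 12% × (R$8559.00 − R$6400.00) = R$256.00 + 12% × R$2159.00 = R$515.08
Medical Insurance Levy: YTD R$154391.00 ≥ cap R$137194.00 → R$0.00
Unemployment Insurance: 3.28% × R$9199.00 = R$301.73
Total: R$515.08 + R$0.00 + R$301.73 = R$816.81

R$816.81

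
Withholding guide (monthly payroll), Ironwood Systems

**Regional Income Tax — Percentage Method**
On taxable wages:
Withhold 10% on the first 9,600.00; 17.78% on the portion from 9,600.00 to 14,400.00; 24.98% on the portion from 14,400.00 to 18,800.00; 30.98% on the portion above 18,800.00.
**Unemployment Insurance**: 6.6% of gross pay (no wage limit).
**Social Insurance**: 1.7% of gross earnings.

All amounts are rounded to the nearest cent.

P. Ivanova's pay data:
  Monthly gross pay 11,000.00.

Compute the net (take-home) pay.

8,878.08

Regional Income Tax: taxable = 11,000.00
  960.00 + 17.78% × (11,000.00 − 9,600.00) = 960.00 + 17.78% × 1,400.00 = 1,208.92
Unemployment Insurance: 6.6% × 11,000.00 = 726.00
Social Insurance: 1.7% × 11,000.00 = 187.00
Total withheld: 1,208.92 + 726.00 + 187.00 = 2,121.92
Net pay: 11,000.00 − 2,121.92 = 8,878.08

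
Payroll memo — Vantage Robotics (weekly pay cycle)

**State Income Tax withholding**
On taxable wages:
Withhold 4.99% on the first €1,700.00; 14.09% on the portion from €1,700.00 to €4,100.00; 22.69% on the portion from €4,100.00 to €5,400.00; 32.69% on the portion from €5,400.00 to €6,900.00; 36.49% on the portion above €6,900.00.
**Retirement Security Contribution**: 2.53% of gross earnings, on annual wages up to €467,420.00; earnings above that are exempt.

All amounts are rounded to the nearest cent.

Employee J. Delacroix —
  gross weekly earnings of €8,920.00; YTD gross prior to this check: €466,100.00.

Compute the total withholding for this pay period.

State Income Tax: taxable = €8,920.00
  €1,208.31 + 36.49% × (€8,920.00 − €6,900.00) = €1,208.31 + 36.49% × €2,020.00 = €1,945.41
Retirement Security Contribution: cap €467,420.00 − YTD €466,100.00 = €1,320.00 subject; 2.53% × €1,320.00 = €33.40
Total: €1,945.41 + €33.40 = €1,978.81

€1,978.81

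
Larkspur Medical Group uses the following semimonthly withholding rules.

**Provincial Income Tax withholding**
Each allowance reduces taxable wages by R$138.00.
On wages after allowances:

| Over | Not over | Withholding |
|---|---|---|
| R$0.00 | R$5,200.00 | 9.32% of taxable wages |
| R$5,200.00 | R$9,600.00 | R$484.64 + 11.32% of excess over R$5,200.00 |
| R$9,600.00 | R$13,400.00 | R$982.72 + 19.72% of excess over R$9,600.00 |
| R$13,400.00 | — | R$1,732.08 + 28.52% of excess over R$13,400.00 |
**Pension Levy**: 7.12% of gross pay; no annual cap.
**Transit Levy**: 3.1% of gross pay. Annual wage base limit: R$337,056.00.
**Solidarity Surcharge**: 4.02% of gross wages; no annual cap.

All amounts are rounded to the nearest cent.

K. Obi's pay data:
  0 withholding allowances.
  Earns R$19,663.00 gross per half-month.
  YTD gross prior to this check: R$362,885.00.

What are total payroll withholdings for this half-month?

R$5,708.75

Provincial Income Tax: taxable = R$19,663.00
  R$1,732.08 + 28.52% × (R$19,663.00 − R$13,400.00) = R$1,732.08 + 28.52% × R$6,263.00 = R$3,518.29
Pension Levy: 7.12% × R$19,663.00 = R$1,400.01
Transit Levy: YTD R$362,885.00 ≥ cap R$337,056.00 → R$0.00
Solidarity Surcharge: 4.02% × R$19,663.00 = R$790.45
Total: R$3,518.29 + R$1,400.01 + R$0.00 + R$790.45 = R$5,708.75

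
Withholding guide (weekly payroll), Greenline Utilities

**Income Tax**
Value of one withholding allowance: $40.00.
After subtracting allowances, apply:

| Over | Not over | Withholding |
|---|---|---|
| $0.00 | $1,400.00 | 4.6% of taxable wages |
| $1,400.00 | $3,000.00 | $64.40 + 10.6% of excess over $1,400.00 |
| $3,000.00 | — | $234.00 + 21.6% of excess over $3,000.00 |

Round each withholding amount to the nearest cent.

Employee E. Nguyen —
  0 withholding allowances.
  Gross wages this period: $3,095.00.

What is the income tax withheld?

$254.52

Income Tax: taxable = $3,095.00
  $234.00 + 21.6% × ($3,095.00 − $3,000.00) = $234.00 + 21.6% × $95.00 = $254.52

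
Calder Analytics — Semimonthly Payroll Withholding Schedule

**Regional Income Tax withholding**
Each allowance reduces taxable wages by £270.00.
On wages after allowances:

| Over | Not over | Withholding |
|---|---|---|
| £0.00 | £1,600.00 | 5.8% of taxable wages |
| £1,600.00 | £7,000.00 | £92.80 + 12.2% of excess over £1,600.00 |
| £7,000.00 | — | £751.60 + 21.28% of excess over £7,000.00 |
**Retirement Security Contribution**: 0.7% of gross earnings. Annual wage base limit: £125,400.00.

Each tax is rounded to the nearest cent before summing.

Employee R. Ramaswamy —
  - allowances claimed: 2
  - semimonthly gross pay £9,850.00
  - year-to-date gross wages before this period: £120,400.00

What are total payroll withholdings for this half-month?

£1,278.17

Regional Income Tax: taxable = £9,850.00 − 2×£270.00 = £9,310.00
  £751.60 + 21.28% × (£9,310.00 − £7,000.00) = £751.60 + 21.28% × £2,310.00 = £1,243.17
Retirement Security Contribution: cap £125,400.00 − YTD £120,400.00 = £5,000.00 subject; 0.7% × £5,000.00 = £35.00
Total: £1,243.17 + £35.00 = £1,278.17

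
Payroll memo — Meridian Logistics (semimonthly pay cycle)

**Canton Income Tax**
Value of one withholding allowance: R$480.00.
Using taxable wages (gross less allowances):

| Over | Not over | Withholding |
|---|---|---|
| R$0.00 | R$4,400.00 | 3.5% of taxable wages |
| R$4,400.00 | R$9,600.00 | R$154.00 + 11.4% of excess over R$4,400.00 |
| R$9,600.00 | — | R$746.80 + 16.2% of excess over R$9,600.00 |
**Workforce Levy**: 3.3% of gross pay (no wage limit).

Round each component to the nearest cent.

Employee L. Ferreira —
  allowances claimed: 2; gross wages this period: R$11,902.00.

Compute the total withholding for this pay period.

R$1,356.97

Canton Income Tax: taxable = R$11,902.00 − 2×R$480.00 = R$10,942.00
  R$746.80 + 16.2% × (R$10,942.00 − R$9,600.00) = R$746.80 + 16.2% × R$1,342.00 = R$964.20
Workforce Levy: 3.3% × R$11,902.00 = R$392.77
Total: R$964.20 + R$392.77 = R$1,356.97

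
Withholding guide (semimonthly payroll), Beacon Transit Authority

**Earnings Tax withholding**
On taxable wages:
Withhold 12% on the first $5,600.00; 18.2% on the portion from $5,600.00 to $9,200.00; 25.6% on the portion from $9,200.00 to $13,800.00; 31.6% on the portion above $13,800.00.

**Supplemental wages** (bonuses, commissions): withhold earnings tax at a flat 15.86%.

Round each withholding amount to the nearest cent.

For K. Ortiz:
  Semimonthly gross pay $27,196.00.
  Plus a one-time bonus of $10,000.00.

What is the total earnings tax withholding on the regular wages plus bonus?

Earnings Tax: taxable = $27,196.00
  $2,504.80 + 31.6% × ($27,196.00 − $13,800.00) = $2,504.80 + 31.6% × $13,396.00 = $6,737.94
Supplemental (15.86% flat on bonus): 15.86% × $10,000.00 = $1,586.00
Total earnings tax: $6,737.94 + $1,586.00 = $8,323.94

$8,323.94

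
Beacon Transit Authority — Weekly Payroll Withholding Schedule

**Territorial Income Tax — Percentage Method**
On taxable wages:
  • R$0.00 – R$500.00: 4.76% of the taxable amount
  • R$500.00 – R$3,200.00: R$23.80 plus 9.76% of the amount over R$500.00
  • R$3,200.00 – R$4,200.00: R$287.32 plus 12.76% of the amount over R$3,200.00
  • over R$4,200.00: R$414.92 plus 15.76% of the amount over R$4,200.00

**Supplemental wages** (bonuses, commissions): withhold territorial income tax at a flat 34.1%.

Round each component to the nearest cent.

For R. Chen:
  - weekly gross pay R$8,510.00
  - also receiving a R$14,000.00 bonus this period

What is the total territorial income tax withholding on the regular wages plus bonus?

R$5,868.18

Territorial Income Tax: taxable = R$8,510.00
  R$414.92 + 15.76% × (R$8,510.00 − R$4,200.00) = R$414.92 + 15.76% × R$4,310.00 = R$1,094.18
Supplemental (34.1% flat on bonus): 34.1% × R$14,000.00 = R$4,774.00
Total territorial income tax: R$1,094.18 + R$4,774.00 = R$5,868.18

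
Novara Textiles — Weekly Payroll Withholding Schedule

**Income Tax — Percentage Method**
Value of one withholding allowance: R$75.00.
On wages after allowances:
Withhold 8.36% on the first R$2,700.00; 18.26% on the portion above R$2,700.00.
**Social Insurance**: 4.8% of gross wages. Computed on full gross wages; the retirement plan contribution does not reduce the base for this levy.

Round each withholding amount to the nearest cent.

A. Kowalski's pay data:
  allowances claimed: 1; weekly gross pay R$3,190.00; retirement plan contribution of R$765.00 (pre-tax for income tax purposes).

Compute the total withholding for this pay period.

R$349.58

Income Tax: taxable = R$3,190.00 − R$765.00 − 1×R$75.00 = R$2,350.00
  8.36% × R$2,350.00 = R$196.46
Social Insurance: 4.8% × R$3,190.00 = R$153.12
Total: R$196.46 + R$153.12 = R$349.58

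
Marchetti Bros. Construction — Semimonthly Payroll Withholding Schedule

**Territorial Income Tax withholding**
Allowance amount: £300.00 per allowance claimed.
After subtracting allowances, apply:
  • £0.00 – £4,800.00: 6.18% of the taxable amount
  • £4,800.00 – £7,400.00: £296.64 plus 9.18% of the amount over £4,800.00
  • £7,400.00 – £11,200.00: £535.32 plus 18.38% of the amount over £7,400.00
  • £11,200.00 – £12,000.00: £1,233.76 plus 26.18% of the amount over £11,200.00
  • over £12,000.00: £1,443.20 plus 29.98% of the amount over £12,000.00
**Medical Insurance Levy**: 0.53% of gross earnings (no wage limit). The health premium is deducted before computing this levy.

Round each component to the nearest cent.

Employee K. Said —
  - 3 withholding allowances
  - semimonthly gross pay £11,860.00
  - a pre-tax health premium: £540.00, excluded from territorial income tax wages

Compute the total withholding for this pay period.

Territorial Income Tax: taxable = £11,860.00 − £540.00 − 3×£300.00 = £10,420.00
  £535.32 + 18.38% × (£10,420.00 − £7,400.00) = £535.32 + 18.38% × £3,020.00 = £1,090.40
Medical Insurance Levy: 0.53% × £11,320.00 = £60.00
Total: £1,090.40 + £60.00 = £1,150.40

£1,150.40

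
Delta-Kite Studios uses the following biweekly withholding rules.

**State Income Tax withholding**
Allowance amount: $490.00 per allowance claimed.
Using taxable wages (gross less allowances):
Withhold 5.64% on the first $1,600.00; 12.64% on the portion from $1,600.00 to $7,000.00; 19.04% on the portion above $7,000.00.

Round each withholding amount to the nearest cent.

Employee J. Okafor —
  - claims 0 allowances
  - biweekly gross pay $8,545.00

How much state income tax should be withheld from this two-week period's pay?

State Income Tax: taxable = $8,545.00
  $772.80 + 19.04% × ($8,545.00 − $7,000.00) = $772.80 + 19.04% × $1,545.00 = $1,066.97

$1,066.97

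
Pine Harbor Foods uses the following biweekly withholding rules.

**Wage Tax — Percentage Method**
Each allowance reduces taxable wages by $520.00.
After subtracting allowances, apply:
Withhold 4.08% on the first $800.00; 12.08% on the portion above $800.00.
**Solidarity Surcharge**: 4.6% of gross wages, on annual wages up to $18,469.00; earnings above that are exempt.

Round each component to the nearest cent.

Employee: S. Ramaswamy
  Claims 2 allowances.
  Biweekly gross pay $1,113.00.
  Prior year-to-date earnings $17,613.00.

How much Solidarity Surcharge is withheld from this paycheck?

Solidarity Surcharge: cap $18,469.00 − YTD $17,613.00 = $856.00 subject; 4.6% × $856.00 = $39.38

$39.38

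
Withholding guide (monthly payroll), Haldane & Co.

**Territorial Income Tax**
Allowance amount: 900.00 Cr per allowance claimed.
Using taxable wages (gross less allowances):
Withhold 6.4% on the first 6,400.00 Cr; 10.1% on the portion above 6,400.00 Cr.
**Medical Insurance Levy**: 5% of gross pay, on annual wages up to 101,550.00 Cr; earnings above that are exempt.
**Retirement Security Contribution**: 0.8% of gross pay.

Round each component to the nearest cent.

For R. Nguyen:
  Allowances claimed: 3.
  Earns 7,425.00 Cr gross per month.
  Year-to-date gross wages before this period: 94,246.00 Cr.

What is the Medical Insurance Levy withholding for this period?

365.20 Cr

Medical Insurance Levy: cap 101,550.00 Cr − YTD 94,246.00 Cr = 7,304.00 Cr subject; 5% × 7,304.00 Cr = 365.20 Cr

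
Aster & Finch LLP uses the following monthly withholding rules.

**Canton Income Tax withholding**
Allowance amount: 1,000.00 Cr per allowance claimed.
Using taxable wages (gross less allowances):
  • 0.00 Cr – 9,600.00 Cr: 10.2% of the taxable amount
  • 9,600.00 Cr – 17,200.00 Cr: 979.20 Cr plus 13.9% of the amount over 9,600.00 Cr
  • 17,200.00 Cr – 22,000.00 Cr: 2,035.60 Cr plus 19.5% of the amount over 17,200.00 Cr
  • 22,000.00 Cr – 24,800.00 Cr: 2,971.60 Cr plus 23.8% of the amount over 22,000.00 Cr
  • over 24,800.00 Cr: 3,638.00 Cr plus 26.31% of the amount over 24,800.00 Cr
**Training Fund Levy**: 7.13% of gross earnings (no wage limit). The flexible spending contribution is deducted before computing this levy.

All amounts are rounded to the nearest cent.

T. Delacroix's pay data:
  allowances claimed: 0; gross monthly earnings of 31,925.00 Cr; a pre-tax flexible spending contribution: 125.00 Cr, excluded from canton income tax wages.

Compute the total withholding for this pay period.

Canton Income Tax: taxable = 31,925.00 Cr − 125.00 Cr = 31,800.00 Cr
  3,638.00 Cr + 26.31% × (31,800.00 Cr − 24,800.00 Cr) = 3,638.00 Cr + 26.31% × 7,000.00 Cr = 5,479.70 Cr
Training Fund Levy: 7.13% × 31,800.00 Cr = 2,267.34 Cr
Total: 5,479.70 Cr + 2,267.34 Cr = 7,747.04 Cr

7,747.04 Cr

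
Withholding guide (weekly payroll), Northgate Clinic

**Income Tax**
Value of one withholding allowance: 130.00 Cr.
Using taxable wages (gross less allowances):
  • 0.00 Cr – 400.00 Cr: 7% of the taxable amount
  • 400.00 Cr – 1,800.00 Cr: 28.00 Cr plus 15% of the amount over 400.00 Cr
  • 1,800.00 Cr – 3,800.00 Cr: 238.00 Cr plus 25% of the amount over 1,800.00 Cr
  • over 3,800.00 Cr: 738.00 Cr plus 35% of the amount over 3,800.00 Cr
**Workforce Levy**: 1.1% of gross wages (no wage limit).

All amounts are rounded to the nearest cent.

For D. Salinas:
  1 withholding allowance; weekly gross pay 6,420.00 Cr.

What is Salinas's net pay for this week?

4,739.88 Cr

Income Tax: taxable = 6,420.00 Cr − 1×130.00 Cr = 6,290.00 Cr
  738.00 Cr + 35% × (6,290.00 Cr − 3,800.00 Cr) = 738.00 Cr + 35% × 2,490.00 Cr = 1,609.50 Cr
Workforce Levy: 1.1% × 6,420.00 Cr = 70.62 Cr
Total withheld: 1,609.50 Cr + 70.62 Cr = 1,680.12 Cr
Net pay: 6,420.00 Cr − 1,680.12 Cr = 4,739.88 Cr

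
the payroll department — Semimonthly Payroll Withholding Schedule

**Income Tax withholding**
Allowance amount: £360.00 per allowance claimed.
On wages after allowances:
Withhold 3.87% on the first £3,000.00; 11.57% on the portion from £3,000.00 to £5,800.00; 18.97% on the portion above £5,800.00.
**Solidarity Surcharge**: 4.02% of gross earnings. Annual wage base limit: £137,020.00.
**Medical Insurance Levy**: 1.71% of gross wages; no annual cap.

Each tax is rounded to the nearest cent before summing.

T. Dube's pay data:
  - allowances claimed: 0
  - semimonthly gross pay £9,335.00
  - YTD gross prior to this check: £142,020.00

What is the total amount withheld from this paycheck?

Income Tax: taxable = £9,335.00
  £440.06 + 18.97% × (£9,335.00 − £5,800.00) = £440.06 + 18.97% × £3,535.00 = £1,110.65
Solidarity Surcharge: YTD £142,020.00 ≥ cap £137,020.00 → £0.00
Medical Insurance Levy: 1.71% × £9,335.00 = £159.63
Total: £1,110.65 + £0.00 + £159.63 = £1,270.28

£1,270.28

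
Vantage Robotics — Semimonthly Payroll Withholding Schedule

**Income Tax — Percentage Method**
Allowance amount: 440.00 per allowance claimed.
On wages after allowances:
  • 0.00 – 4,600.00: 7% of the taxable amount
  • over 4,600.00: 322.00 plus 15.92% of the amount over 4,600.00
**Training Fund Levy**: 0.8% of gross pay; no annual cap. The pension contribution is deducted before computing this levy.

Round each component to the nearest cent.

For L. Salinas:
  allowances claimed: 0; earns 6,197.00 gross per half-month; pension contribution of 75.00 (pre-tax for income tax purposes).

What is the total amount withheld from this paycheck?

Income Tax: taxable = 6,197.00 − 75.00 = 6,122.00
  322.00 + 15.92% × (6,122.00 − 4,600.00) = 322.00 + 15.92% × 1,522.00 = 564.30
Training Fund Levy: 0.8% × 6,122.00 = 48.98
Total: 564.30 + 48.98 = 613.28

613.28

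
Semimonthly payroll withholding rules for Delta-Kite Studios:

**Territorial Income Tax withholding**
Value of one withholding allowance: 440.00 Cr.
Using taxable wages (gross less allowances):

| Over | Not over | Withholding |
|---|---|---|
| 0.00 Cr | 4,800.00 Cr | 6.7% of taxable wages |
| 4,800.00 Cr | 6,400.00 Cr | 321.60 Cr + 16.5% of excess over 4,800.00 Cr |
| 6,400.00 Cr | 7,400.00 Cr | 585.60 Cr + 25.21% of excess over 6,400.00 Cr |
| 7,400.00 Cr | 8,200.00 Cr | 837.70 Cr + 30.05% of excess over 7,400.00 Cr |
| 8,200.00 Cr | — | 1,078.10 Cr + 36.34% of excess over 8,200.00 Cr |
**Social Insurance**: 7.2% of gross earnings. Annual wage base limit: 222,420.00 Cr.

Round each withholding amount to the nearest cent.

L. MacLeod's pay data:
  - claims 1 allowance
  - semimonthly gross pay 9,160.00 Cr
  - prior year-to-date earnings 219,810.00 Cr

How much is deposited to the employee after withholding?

7,705.01 Cr

Territorial Income Tax: taxable = 9,160.00 Cr − 1×440.00 Cr = 8,720.00 Cr
  1,078.10 Cr + 36.34% × (8,720.00 Cr − 8,200.00 Cr) = 1,078.10 Cr + 36.34% × 520.00 Cr = 1,267.07 Cr
Social Insurance: cap 222,420.00 Cr − YTD 219,810.00 Cr = 2,610.00 Cr subject; 7.2% × 2,610.00 Cr = 187.92 Cr
Total withheld: 1,267.07 Cr + 187.92 Cr = 1,454.99 Cr
Net pay: 9,160.00 Cr − 1,454.99 Cr = 7,705.01 Cr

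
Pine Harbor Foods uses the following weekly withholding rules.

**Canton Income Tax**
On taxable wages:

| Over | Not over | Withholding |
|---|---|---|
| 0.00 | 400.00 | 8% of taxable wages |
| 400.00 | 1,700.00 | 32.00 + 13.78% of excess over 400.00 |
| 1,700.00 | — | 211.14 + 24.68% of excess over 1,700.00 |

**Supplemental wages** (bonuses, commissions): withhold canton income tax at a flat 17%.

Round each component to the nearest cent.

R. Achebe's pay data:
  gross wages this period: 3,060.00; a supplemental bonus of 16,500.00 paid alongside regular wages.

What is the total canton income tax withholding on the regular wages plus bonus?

Canton Income Tax: taxable = 3,060.00
  211.14 + 24.68% × (3,060.00 − 1,700.00) = 211.14 + 24.68% × 1,360.00 = 546.79
Supplemental (17% flat on bonus): 17% × 16,500.00 = 2,805.00
Total canton income tax: 546.79 + 2,805.00 = 3,351.79

3,351.79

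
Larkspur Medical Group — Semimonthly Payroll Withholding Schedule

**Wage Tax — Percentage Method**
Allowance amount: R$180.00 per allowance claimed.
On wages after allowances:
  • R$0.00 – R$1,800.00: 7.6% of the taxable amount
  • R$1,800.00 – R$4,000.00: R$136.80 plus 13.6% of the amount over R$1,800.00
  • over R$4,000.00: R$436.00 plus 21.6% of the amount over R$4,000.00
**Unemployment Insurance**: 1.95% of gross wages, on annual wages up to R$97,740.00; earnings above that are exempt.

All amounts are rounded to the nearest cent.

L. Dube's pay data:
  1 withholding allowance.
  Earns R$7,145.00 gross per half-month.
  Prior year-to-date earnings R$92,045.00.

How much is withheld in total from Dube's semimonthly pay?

Wage Tax: taxable = R$7,145.00 − 1×R$180.00 = R$6,965.00
  R$436.00 + 21.6% × (R$6,965.00 − R$4,000.00) = R$436.00 + 21.6% × R$2,965.00 = R$1,076.44
Unemployment Insurance: cap R$97,740.00 − YTD R$92,045.00 = R$5,695.00 subject; 1.95% × R$5,695.00 = R$111.05
Total: R$1,076.44 + R$111.05 = R$1,187.49

R$1,187.49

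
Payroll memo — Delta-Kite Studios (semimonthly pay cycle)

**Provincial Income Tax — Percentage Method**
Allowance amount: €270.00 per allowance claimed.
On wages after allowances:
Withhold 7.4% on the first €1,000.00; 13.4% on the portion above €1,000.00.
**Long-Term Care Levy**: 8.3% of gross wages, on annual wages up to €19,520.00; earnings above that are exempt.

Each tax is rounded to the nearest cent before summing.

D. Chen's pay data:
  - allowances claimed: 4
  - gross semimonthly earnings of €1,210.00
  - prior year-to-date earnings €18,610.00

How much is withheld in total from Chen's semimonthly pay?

€85.15

Provincial Income Tax: taxable = €1,210.00 − 4×€270.00 = €130.00
  7.4% × €130.00 = €9.62
Long-Term Care Levy: cap €19,520.00 − YTD €18,610.00 = €910.00 subject; 8.3% × €910.00 = €75.53
Total: €9.62 + €75.53 = €85.15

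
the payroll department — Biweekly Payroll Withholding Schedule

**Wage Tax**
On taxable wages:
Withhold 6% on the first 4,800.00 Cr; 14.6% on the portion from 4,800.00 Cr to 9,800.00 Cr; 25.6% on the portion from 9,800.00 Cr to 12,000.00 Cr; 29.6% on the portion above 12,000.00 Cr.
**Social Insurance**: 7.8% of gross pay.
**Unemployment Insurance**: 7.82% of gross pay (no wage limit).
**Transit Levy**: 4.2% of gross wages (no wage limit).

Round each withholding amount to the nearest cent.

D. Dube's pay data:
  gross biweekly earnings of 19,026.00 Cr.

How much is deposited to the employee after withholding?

11,594.15 Cr

Wage Tax: taxable = 19,026.00 Cr
  1,581.20 Cr + 29.6% × (19,026.00 Cr − 12,000.00 Cr) = 1,581.20 Cr + 29.6% × 7,026.00 Cr = 3,660.90 Cr
Social Insurance: 7.8% × 19,026.00 Cr = 1,484.03 Cr
Unemployment Insurance: 7.82% × 19,026.00 Cr = 1,487.83 Cr
Transit Levy: 4.2% × 19,026.00 Cr = 799.09 Cr
Total withheld: 3,660.90 Cr + 1,484.03 Cr + 1,487.83 Cr + 799.09 Cr = 7,431.85 Cr
Net pay: 19,026.00 Cr − 7,431.85 Cr = 11,594.15 Cr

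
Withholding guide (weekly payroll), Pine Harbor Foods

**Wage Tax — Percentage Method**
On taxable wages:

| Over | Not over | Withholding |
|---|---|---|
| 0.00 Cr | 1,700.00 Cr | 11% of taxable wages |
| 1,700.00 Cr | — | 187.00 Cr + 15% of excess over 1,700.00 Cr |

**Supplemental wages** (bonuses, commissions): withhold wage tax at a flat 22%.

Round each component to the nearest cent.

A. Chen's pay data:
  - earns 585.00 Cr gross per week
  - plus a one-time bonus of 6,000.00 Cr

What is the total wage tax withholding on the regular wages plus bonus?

1,384.35 Cr

Wage Tax: taxable = 585.00 Cr
  11% × 585.00 Cr = 64.35 Cr
Supplemental (22% flat on bonus): 22% × 6,000.00 Cr = 1,320.00 Cr
Total wage tax: 64.35 Cr + 1,320.00 Cr = 1,384.35 Cr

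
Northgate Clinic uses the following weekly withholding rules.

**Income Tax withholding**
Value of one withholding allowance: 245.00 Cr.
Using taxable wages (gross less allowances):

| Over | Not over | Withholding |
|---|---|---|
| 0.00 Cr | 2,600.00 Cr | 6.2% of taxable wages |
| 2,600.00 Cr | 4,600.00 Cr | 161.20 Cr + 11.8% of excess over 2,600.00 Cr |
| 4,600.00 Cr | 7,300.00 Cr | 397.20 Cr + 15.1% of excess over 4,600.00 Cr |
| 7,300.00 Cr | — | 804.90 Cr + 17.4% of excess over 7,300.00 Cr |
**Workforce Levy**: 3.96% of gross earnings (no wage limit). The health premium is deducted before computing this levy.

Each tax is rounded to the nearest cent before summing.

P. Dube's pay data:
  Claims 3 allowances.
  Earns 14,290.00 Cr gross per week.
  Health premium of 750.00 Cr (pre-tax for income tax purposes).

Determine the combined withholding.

2,298.95 Cr

Income Tax: taxable = 14,290.00 Cr − 750.00 Cr − 3×245.00 Cr = 12,805.00 Cr
  804.90 Cr + 17.4% × (12,805.00 Cr − 7,300.00 Cr) = 804.90 Cr + 17.4% × 5,505.00 Cr = 1,762.77 Cr
Workforce Levy: 3.96% × 13,540.00 Cr = 536.18 Cr
Total: 1,762.77 Cr + 536.18 Cr = 2,298.95 Cr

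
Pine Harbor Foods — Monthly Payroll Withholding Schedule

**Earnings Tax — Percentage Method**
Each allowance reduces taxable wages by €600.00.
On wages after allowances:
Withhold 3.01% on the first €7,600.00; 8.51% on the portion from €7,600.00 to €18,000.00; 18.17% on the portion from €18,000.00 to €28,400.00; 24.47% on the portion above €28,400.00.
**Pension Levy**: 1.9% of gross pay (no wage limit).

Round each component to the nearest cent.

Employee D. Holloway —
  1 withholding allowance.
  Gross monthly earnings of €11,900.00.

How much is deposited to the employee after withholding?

€11,130.27

Earnings Tax: taxable = €11,900.00 − 1×€600.00 = €11,300.00
  €228.76 + 8.51% × (€11,300.00 − €7,600.00) = €228.76 + 8.51% × €3,700.00 = €543.63
Pension Levy: 1.9% × €11,900.00 = €226.10
Total withheld: €543.63 + €226.10 = €769.73
Net pay: €11,900.00 − €769.73 = €11,130.27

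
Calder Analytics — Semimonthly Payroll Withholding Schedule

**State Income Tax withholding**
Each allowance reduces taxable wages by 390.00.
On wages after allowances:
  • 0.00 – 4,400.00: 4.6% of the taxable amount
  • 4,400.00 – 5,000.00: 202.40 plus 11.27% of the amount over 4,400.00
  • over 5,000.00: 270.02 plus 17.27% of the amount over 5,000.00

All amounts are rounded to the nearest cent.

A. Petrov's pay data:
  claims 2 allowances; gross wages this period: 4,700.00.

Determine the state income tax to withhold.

180.32

State Income Tax: taxable = 4,700.00 − 2×390.00 = 3,920.00
  4.6% × 3,920.00 = 180.32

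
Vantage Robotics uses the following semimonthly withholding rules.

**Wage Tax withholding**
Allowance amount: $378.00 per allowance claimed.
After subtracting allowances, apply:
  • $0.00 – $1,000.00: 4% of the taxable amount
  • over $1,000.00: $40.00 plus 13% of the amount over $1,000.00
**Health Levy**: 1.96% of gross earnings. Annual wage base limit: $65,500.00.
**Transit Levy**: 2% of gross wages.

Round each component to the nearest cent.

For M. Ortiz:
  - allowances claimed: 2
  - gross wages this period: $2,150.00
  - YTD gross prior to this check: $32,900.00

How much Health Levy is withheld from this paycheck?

Health Levy: 1.96% × $2,150.00 = $42.14

$42.14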